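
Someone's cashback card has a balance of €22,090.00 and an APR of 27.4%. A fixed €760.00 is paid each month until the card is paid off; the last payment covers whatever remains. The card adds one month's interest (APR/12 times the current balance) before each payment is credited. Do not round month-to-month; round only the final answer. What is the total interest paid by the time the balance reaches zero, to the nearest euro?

Monthly rate r = 27.4%/12 = 2.28333% = 0.0228333.
Payoff takes n = ⌈−ln(1 − rB₀/P)/ln(1+r)⌉ = ⌈48.265⌉ = 49 payments; the last is €203.13.
Total paid = 48·€760.00 + €203.13 = €36,683.13.
Total interest = total paid − principal = €36,683.13 − €22,090.00 = €14,593.13.

€14,593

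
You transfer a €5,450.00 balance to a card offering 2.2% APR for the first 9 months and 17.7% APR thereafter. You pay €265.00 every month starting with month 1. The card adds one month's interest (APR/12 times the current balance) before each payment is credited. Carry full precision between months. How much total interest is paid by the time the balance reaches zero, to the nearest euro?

Promo months 1–9 at r₀ = 2.2%/12 = 0.00183333; months 10+ at r₁ = 17.7%/12 = 0.01475.
After month 9: iterate B ← B·(1+r₀) − €265.00 for 9 months → €3,138.02.
Then at r₁ with €265.00/mo: n₂ = −ln(1 − r₁·B/P)/ln(1+r₁) ≈ 13.11 → 14 more payments.
Total paid = 22·€265.00 + €29.41 = €5,859.41; interest = €5,859.41 − €5,450.00 = €409.41.

€409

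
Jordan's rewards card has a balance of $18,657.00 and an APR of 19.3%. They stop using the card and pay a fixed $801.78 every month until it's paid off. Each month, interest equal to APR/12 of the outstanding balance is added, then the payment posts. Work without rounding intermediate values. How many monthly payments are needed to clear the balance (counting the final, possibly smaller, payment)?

30 months

Monthly rate r = 19.3%/12 = 1.60833% = 0.0160833.
Recurrence: B ← B·(1+r) − $801.78.
Month 1: interest $300.07; balance after payment $18,155.29.
Month 2: interest $292.00; balance after payment $17,645.50.
Closed form: n = −ln(1 − rB₀/P)/ln(1+r) = −ln(0.62575)/ln(1.01608) ≈ 29.382, so the balance reaches zero during payment 30.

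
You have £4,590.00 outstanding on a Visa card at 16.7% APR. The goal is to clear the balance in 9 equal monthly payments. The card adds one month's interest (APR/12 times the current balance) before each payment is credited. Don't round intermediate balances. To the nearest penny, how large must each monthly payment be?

Monthly rate r = 16.7%/12 = 1.39167% = 0.0139167.
Level-payment amortization: P = B₀·r / (1 − (1+r)^(−n)) = 4590.00·0.0139167 / (1 − 1.01392^(−9)).
Denominator 1 − (1+r)^(−9) = 0.116961494.
P = 63.8775 / 0.116961494 ≈ 546.14.

£546.14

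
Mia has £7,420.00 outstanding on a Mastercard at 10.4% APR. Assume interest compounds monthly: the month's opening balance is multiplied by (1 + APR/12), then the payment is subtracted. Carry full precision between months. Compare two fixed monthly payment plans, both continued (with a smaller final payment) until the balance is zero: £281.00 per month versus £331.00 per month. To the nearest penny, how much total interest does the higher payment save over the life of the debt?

£176.41

Monthly rate r = 10.4%/12 = 0.866667% = 0.00866667.
At £281.00/mo: n = ⌈−ln(1 − rB₀/P)/ln(1+r)⌉ = 31 payments (last £32.42); total interest = total paid − £7,420.00 = £1,042.42.
At £331.00/mo: 26 payments (last £11.01); total interest £866.01.
Interest saved = £1,042.42 − £866.01 = £176.41.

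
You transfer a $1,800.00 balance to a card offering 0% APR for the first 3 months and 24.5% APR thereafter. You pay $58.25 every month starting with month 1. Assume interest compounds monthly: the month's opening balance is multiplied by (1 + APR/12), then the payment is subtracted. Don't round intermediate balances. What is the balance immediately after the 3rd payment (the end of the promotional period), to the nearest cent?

$1,625.25

Promo months 1–3 at r₀ = 0%/12 = 0; months 4+ at r₁ = 24.5%/12 = 0.0204167.
After month 3 (no interest yet): B = $1,800.00 − 3·$58.25 = $1,625.25.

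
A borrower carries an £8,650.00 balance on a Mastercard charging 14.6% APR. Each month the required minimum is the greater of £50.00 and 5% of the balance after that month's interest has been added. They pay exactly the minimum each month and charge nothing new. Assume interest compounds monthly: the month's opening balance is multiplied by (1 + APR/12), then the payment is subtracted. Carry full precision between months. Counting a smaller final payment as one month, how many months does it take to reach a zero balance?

79 months

Monthly rate r = 14.6%/12 = 1.21667% = 0.0121667.
While 5% of the post-interest balance exceeds £50.00, each month B ← (B·(1+r))·(1 − 0.05), i.e. B shrinks by the factor (1+r)·0.95 = 0.96156.
This holds for months 1–56. Entering month 57 the balance is £963.06; 5% of the post-interest balance is now below £50.00, so the flat £50.00 minimum applies from here.
From month 57 a fixed £50.00 at rate r clears £963.06 in 23 more payments. Total: 56 + 23 = 79 months.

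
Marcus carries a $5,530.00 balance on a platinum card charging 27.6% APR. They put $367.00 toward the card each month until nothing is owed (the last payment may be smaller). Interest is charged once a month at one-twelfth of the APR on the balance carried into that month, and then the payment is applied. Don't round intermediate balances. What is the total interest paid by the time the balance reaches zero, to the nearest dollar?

Monthly rate r = 27.6%/12 = 2.3% = 0.023.
Payoff takes n = ⌈−ln(1 − rB₀/P)/ln(1+r)⌉ = ⌈18.713⌉ = 19 payments; the last is $262.38.
Total paid = 18·$367.00 + $262.38 = $6,868.38.
Total interest = total paid − principal = $6,868.38 − $5,530.00 = $1,338.38.

$1,338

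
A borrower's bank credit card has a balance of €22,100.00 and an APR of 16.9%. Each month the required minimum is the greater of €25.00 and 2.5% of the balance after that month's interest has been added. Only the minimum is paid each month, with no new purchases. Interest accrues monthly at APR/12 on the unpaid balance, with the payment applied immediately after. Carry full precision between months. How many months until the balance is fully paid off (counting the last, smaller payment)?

333 months

Monthly rate r = 16.9%/12 = 1.40833% = 0.0140833.
While 2.5% of the post-interest balance exceeds €25.00, each month B ← (B·(1+r))·(1 − 0.025), i.e. B shrinks by the factor (1+r)·0.975 = 0.98873.
This holds for months 1–275. Entering month 276 the balance is €979.30; 2.5% of the post-interest balance is now below €25.00, so the flat €25.00 minimum applies from here.
From month 276 a fixed €25.00 at rate r clears €979.30 in 58 more payments. Total: 275 + 58 = 333 months.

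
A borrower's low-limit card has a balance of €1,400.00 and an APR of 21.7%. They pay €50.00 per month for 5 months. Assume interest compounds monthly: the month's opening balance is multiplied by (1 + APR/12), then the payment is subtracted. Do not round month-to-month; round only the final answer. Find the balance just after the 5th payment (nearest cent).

Monthly rate r = 21.7%/12 = 1.80833% = 0.0180833.
Each month: B ← B·(1+r) − €50.00.
Month 1: interest €25.32; balance after payment €1,375.32.
Month 2: interest €24.87; balance after payment €1,350.19.
Month 3: interest €24.42; balance after payment €1,324.60.
Month 4: interest €23.95; balance after payment €1,298.56.
Month 5: interest €23.48; balance after payment €1,272.04.

€1,272.04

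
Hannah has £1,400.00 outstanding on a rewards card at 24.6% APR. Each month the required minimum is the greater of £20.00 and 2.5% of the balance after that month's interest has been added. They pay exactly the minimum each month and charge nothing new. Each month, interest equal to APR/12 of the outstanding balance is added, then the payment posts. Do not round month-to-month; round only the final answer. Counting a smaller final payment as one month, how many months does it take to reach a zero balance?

Monthly rate r = 24.6%/12 = 2.05% = 0.0205.
While 2.5% of the post-interest balance exceeds £20.00, each month B ← (B·(1+r))·(1 − 0.025), i.e. B shrinks by the factor (1+r)·0.975 = 0.99499.
This holds for months 1–116. Entering month 117 the balance is £781.58; 2.5% of the post-interest balance is now below £20.00, so the flat £20.00 minimum applies from here.
From month 117 a fixed £20.00 at rate r clears £781.58 in 80 more payments. Total: 116 + 80 = 196 months.

196 months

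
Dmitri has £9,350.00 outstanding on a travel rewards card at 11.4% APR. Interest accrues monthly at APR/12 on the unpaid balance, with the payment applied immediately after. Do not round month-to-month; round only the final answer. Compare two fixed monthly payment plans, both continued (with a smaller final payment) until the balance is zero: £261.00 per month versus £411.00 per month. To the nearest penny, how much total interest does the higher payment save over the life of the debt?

£898.68

Monthly rate r = 11.4%/12 = 0.95% = 0.0095.
At £261.00/mo: n = ⌈−ln(1 − rB₀/P)/ln(1+r)⌉ = 44 payments (last £260.51); total interest = total paid − £9,350.00 = £2,133.51.
At £411.00/mo: 26 payments (last £309.83); total interest £1,234.83.
Interest saved = £2,133.51 − £1,234.83 = £898.68.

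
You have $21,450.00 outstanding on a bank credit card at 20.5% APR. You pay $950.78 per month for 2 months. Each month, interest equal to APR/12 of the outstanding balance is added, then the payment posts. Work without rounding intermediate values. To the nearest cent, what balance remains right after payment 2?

$20,271.33

Monthly rate r = 20.5%/12 = 1.70833% = 0.0170833.
Each month: B ← B·(1+r) − $950.78.
Month 1: interest $366.44; balance after payment $20,865.66.
Month 2: interest $356.45; balance after payment $20,271.33.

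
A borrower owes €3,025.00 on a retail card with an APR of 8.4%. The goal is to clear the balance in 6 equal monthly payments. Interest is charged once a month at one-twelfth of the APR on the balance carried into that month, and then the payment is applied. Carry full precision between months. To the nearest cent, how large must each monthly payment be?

Monthly rate r = 8.4%/12 = 0.7% = 0.007.
Level-payment amortization: P = B₀·r / (1 − (1+r)^(−n)) = 3025.00·0.007 / (1 − 1.007^(−6)).
Denominator 1 − (1+r)^(−6) = 0.0409899097.
P = 21.175 / 0.0409899097 ≈ 516.59.

€516.59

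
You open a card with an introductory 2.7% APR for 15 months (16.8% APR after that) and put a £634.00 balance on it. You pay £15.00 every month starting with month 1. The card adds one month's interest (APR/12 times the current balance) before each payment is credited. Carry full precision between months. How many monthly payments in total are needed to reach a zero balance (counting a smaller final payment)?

Promo months 1–15 at r₀ = 2.7%/12 = 0.00225; months 16+ at r₁ = 16.8%/12 = 0.014.
After month 15: iterate B ← B·(1+r₀) − £15.00 for 15 months → £427.16.
Then at r₁ with £15.00/mo: n₂ = −ln(1 − r₁·B/P)/ln(1+r₁) ≈ 36.58 → 37 more payments.

52 payments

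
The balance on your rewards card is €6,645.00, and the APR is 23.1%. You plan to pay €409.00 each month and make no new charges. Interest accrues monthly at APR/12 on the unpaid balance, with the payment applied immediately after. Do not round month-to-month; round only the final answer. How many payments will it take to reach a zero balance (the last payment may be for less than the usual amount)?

20 payments

Monthly rate r = 23.1%/12 = 1.925% = 0.01925.
Recurrence: B ← B·(1+r) − €409.00.
Month 1: interest €127.92; balance after payment €6,363.92.
Month 2: interest €122.51; balance after payment €6,077.42.
Closed form: n = −ln(1 − rB₀/P)/ln(1+r) = −ln(0.68725)/ln(1.01925) ≈ 19.671, so the balance reaches zero during payment 20.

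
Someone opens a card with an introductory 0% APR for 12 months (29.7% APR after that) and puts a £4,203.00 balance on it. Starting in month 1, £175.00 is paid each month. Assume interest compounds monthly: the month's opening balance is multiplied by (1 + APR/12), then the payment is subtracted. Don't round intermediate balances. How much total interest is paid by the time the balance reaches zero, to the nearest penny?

£424.26

Promo months 1–12 at r₀ = 0%/12 = 0; months 13+ at r₁ = 29.7%/12 = 0.02475.
After month 12 (no interest yet): B = £4,203.00 − 12·£175.00 = £2,103.00.
Then at r₁ with £175.00/mo: n₂ = −ln(1 − r₁·B/P)/ln(1+r₁) ≈ 14.44 → 15 more payments.
Total paid = 26·£175.00 + £77.26 = £4,627.26; interest = £4,627.26 − £4,203.00 = £424.26.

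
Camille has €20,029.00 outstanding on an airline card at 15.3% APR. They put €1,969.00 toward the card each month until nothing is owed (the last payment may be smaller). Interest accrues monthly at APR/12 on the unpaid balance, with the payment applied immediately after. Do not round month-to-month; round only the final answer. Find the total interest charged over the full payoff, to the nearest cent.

Monthly rate r = 15.3%/12 = 1.275% = 0.01275.
Payoff takes n = ⌈−ln(1 − rB₀/P)/ln(1+r)⌉ = ⌈10.964⌉ = 11 payments; the last is €1,899.23.
Total paid = 10·€1,969.00 + €1,899.23 = €21,589.23.
Total interest = total paid − principal = €21,589.23 − €20,029.00 = €1,560.23.

€1,560.23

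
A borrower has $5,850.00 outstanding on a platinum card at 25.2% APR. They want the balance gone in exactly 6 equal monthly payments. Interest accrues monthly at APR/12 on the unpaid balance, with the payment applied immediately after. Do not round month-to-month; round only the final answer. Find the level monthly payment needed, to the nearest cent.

$1,047.90

Monthly rate r = 25.2%/12 = 2.1% = 0.021.
Level-payment amortization: P = B₀·r / (1 − (1+r)^(−n)) = 5850.00·0.021 / (1 − 1.021^(−6)).
Denominator 1 − (1+r)^(−6) = 0.117234102.
P = 122.85 / 0.117234102 ≈ 1047.90.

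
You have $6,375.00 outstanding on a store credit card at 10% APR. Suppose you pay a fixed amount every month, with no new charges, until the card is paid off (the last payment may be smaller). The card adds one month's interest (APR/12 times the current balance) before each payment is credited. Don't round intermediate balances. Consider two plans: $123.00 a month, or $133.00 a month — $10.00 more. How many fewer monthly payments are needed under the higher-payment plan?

7 fewer payments

Monthly rate r = 10%/12 = 0.833333% = 0.00833333.
At $123.00/mo: n = ⌈−ln(1 − rB₀/P)/ln(1+r)⌉ = 69 payments (last $17.22); total interest = total paid − $6,375.00 = $2,006.22.
At $133.00/mo: 62 payments (last $58.78); total interest $1,796.78.
Payments saved = 69 − 62 = 7.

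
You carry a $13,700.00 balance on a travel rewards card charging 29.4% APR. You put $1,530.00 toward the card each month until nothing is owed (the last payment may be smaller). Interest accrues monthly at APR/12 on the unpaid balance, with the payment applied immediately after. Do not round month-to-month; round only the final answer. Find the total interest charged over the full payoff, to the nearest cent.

Monthly rate r = 29.4%/12 = 2.45% = 0.0245.
Payoff takes n = ⌈−ln(1 − rB₀/P)/ln(1+r)⌉ = ⌈10.232⌉ = 11 payments; the last is $358.47.
Total paid = 10·$1,530.00 + $358.47 = $15,658.47.
Total interest = total paid − principal = $15,658.47 − $13,700.00 = $1,958.47.

$1,958.47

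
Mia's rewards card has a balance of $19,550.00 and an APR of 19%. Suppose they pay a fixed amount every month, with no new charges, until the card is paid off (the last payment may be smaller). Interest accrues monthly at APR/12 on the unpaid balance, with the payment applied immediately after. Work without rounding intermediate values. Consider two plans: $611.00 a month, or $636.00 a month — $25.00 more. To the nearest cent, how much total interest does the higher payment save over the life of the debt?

$476.59

Monthly rate r = 19%/12 = 1.58333% = 0.0158333.
At $611.00/mo: n = ⌈−ln(1 − rB₀/P)/ln(1+r)⌉ = 45 payments (last $593.51); total interest = total paid − $19,550.00 = $7,927.51.
At $636.00/mo: 43 payments (last $288.92); total interest $7,450.92.
Interest saved = $7,927.51 − $7,450.92 = $476.59.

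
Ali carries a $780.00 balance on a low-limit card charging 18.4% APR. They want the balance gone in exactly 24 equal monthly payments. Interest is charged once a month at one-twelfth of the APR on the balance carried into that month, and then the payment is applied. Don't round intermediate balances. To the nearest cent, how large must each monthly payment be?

$39.09

Monthly rate r = 18.4%/12 = 1.53333% = 0.0153333.
Level-payment amortization: P = B₀·r / (1 − (1+r)^(−n)) = 780.00·0.0153333 / (1 − 1.01533^(−24)).
Denominator 1 − (1+r)^(−24) = 0.305947157.
P = 11.96 / 0.305947157 ≈ 39.09.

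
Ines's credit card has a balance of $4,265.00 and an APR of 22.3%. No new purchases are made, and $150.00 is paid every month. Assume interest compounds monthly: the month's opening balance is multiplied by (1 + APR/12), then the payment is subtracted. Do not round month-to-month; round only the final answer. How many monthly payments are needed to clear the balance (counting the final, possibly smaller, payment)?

Monthly rate r = 22.3%/12 = 1.85833% = 0.0185833.
Recurrence: B ← B·(1+r) − $150.00.
Month 1: interest $79.26; balance after payment $4,194.26.
Month 2: interest $77.94; balance after payment $4,122.20.
Closed form: n = −ln(1 − rB₀/P)/ln(1+r) = −ln(0.47161)/ln(1.01858) ≈ 40.819, so the balance reaches zero during payment 41.

41 months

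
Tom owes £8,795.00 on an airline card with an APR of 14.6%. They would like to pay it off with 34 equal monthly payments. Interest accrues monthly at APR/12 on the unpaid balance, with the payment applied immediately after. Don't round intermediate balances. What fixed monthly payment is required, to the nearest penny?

Monthly rate r = 14.6%/12 = 1.21667% = 0.0121667.
Level-payment amortization: P = B₀·r / (1 − (1+r)^(−n)) = 8795.00·0.0121667 / (1 − 1.01217^(−34)).
Denominator 1 − (1+r)^(−34) = 0.337126046.
P = 107.006 / 0.337126046 ≈ 317.41.

£317.41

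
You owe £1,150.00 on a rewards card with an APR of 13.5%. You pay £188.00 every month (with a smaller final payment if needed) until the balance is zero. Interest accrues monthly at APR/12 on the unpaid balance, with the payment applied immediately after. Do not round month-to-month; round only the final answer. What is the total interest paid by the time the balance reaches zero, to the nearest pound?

£48

Monthly rate r = 13.5%/12 = 1.125% = 0.01125.
Payoff takes n = ⌈−ln(1 − rB₀/P)/ln(1+r)⌉ = ⌈6.373⌉ = 7 payments; the last is £70.42.
Total paid = 6·£188.00 + £70.42 = £1,198.42.
Total interest = total paid − principal = £1,198.42 − £1,150.00 = £48.42.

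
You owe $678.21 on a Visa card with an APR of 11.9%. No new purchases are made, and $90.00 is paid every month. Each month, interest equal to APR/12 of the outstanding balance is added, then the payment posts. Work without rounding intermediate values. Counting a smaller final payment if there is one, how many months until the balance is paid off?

Monthly rate r = 11.9%/12 = 0.991667% = 0.00991667.
Recurrence: B ← B·(1+r) − $90.00.
Month 1: interest $6.73; balance after payment $594.94.
Month 2: interest $5.90; balance after payment $510.84.
Closed form: n = −ln(1 − rB₀/P)/ln(1+r) = −ln(0.92527)/ln(1.00992) ≈ 7.871, so the balance reaches zero during payment 8.

8 months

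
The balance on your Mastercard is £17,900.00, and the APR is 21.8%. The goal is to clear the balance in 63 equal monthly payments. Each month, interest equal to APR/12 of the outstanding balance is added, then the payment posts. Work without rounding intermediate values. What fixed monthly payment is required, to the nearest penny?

Monthly rate r = 21.8%/12 = 1.81667% = 0.0181667.
Level-payment amortization: P = B₀·r / (1 − (1+r)^(−n)) = 17900.00·0.0181667 / (1 − 1.01817^(−63)).
Denominator 1 − (1+r)^(−63) = 0.678329754.
P = 325.183 / 0.678329754 ≈ 479.39.

£479.39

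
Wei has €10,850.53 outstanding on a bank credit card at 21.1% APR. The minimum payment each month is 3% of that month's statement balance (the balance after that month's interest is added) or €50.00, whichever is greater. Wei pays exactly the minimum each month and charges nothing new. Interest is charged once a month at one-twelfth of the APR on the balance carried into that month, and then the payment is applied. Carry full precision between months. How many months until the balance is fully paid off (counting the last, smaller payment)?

195 months

Monthly rate r = 21.1%/12 = 1.75833% = 0.0175833.
While 3% of the post-interest balance exceeds €50.00, each month B ← (B·(1+r))·(1 − 0.03), i.e. B shrinks by the factor (1+r)·0.97 = 0.98706.
This holds for months 1–146. Entering month 147 the balance is €1,619.35; 3% of the post-interest balance is now below €50.00, so the flat €50.00 minimum applies from here.
From month 147 a fixed €50.00 at rate r clears €1,619.35 in 49 more payments. Total: 146 + 49 = 195 months.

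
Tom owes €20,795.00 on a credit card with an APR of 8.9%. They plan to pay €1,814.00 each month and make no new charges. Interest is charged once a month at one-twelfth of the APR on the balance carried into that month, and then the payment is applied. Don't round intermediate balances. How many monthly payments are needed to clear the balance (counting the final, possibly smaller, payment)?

13 payments

Monthly rate r = 8.9%/12 = 0.741667% = 0.00741667.
Recurrence: B ← B·(1+r) − €1,814.00.
Month 1: interest €154.23; balance after payment €19,135.23.
Month 2: interest €141.92; balance after payment €17,463.15.
Closed form: n = −ln(1 − rB₀/P)/ln(1+r) = −ln(0.91498)/ln(1.00742) ≈ 12.025, so the balance reaches zero during payment 13.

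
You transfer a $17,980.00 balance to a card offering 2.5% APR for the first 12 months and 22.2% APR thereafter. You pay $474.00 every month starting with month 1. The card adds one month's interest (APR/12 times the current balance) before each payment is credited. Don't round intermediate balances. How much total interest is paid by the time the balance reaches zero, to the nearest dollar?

Promo months 1–12 at r₀ = 2.5%/12 = 0.00208333; months 13+ at r₁ = 22.2%/12 = 0.0185.
After month 12: iterate B ← B·(1+r₀) − $474.00 for 12 months → $12,681.06.
Then at r₁ with $474.00/mo: n₂ = −ln(1 − r₁·B/P)/ln(1+r₁) ≈ 37.26 → 38 more payments.
Total paid = 49·$474.00 + $125.59 = $23,351.59; interest = $23,351.59 − $17,980.00 = $5,371.59.

$5,372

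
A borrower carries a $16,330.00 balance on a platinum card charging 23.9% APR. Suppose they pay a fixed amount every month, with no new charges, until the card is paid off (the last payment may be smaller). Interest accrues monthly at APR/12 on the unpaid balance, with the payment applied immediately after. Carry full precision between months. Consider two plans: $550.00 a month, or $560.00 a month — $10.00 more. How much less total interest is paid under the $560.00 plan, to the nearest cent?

Monthly rate r = 23.9%/12 = 1.99167% = 0.0199167.
At $550.00/mo: n = ⌈−ln(1 − rB₀/P)/ln(1+r)⌉ = 46 payments (last $208.76); total interest = total paid − $16,330.00 = $8,628.76.
At $560.00/mo: 45 payments (last $47.24); total interest $8,357.24.
Interest saved = $8,628.76 − $8,357.24 = $271.52.

$271.52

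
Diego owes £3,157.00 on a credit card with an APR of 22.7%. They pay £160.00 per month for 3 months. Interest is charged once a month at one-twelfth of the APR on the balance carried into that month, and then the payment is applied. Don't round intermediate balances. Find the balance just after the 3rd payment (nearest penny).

Monthly rate r = 22.7%/12 = 1.89167% = 0.0189167.
Each month: B ← B·(1+r) − £160.00.
Month 1: interest £59.72; balance after payment £3,056.72.
Month 2: interest £57.82; balance after payment £2,954.54.
Month 3: interest £55.89; balance after payment £2,850.43.

£2,850.43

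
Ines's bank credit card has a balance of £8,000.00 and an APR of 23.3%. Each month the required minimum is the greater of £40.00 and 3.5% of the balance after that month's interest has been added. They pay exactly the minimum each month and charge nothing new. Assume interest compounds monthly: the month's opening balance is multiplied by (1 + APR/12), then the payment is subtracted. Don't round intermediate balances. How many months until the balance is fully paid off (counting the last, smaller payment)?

161 months

Monthly rate r = 23.3%/12 = 1.94167% = 0.0194167.
While 3.5% of the post-interest balance exceeds £40.00, each month B ← (B·(1+r))·(1 − 0.035), i.e. B shrinks by the factor (1+r)·0.965 = 0.98374.
This holds for months 1–120. Entering month 121 the balance is £1,118.34; 3.5% of the post-interest balance is now below £40.00, so the flat £40.00 minimum applies from here.
From month 121 a fixed £40.00 at rate r clears £1,118.34 in 41 more payments. Total: 120 + 41 = 161 months.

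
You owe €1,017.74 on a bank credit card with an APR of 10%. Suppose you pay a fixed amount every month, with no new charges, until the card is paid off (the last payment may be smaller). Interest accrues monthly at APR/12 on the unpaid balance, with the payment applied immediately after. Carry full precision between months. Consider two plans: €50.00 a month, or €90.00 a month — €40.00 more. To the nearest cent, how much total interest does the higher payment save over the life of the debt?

€46.54

Monthly rate r = 10%/12 = 0.833333% = 0.00833333.
At €50.00/mo: n = ⌈−ln(1 − rB₀/P)/ln(1+r)⌉ = 23 payments (last €19.95); total interest = total paid − €1,017.74 = €102.21.
At €90.00/mo: 12 payments (last €83.41); total interest €55.67.
Interest saved = €102.21 − €55.67 = €46.54.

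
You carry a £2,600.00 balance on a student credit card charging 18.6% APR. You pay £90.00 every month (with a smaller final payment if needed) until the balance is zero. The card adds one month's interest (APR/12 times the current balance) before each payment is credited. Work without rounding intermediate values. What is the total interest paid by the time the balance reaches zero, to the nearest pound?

£875

Monthly rate r = 18.6%/12 = 1.55% = 0.0155.
Payoff takes n = ⌈−ln(1 − rB₀/P)/ln(1+r)⌉ = ⌈38.606⌉ = 39 payments; the last is £54.72.
Total paid = 38·£90.00 + £54.72 = £3,474.72.
Total interest = total paid − principal = £3,474.72 − £2,600.00 = £874.72.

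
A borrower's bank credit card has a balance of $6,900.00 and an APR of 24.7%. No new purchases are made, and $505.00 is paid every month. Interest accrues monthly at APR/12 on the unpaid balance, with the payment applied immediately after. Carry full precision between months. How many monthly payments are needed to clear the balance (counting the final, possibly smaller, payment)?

Monthly rate r = 24.7%/12 = 2.05833% = 0.0205833.
Recurrence: B ← B·(1+r) − $505.00.
Month 1: interest $142.02; balance after payment $6,537.02.
Month 2: interest $134.55; balance after payment $6,166.58.
Closed form: n = −ln(1 − rB₀/P)/ln(1+r) = −ln(0.71876)/ln(1.02058) ≈ 16.208, so the balance reaches zero during payment 17.

17 payments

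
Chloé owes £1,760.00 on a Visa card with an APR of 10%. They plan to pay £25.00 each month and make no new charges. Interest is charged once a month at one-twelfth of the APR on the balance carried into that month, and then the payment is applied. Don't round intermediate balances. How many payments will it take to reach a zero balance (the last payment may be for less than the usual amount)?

Monthly rate r = 10%/12 = 0.833333% = 0.00833333.
Recurrence: B ← B·(1+r) − £25.00.
Month 1: interest £14.67; balance after payment £1,749.67.
Month 2: interest £14.58; balance after payment £1,739.25.
Closed form: n = −ln(1 − rB₀/P)/ln(1+r) = −ln(0.41333)/ln(1.00833) ≈ 106.461, so the balance reaches zero during payment 107.

107 payments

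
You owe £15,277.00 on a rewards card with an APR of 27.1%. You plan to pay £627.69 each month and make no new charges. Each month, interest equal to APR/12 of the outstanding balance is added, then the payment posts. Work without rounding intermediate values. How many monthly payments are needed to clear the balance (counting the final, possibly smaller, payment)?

Monthly rate r = 27.1%/12 = 2.25833% = 0.0225833.
Recurrence: B ← B·(1+r) − £627.69.
Month 1: interest £345.01; balance after payment £14,994.32.
Month 2: interest £338.62; balance after payment £14,705.25.
Closed form: n = −ln(1 − rB₀/P)/ln(1+r) = −ln(0.45036)/ln(1.02258) ≈ 35.721, so the balance reaches zero during payment 36.

36 payments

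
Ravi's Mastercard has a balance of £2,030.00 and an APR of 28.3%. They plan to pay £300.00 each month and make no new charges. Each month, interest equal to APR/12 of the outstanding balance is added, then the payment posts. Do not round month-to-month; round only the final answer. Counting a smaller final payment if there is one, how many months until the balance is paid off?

Monthly rate r = 28.3%/12 = 2.35833% = 0.0235833.
Recurrence: B ← B·(1+r) − £300.00.
Month 1: interest £47.87; balance after payment £1,777.87.
Month 2: interest £41.93; balance after payment £1,519.80.
Closed form: n = −ln(1 − rB₀/P)/ln(1+r) = −ln(0.84042)/ln(1.02358) ≈ 7.458, so the balance reaches zero during payment 8.

8 payments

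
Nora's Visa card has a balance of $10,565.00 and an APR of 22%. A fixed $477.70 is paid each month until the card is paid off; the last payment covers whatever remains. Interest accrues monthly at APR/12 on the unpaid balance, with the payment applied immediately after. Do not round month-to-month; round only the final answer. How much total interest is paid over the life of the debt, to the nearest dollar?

$3,109

Monthly rate r = 22%/12 = 1.83333% = 0.0183333.
Payoff takes n = ⌈−ln(1 − rB₀/P)/ln(1+r)⌉ = ⌈28.622⌉ = 29 payments; the last is $298.01.
Total paid = 28·$477.70 + $298.01 = $13,673.61.
Total interest = total paid − principal = $13,673.61 − $10,565.00 = $3,108.61.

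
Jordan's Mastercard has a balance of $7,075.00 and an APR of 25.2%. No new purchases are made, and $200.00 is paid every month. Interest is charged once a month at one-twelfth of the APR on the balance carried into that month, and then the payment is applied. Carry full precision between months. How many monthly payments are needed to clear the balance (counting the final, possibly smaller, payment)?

Monthly rate r = 25.2%/12 = 2.1% = 0.021.
Recurrence: B ← B·(1+r) − $200.00.
Month 1: interest $148.57; balance after payment $7,023.57.
Month 2: interest $147.50; balance after payment $6,971.07.
Closed form: n = −ln(1 − rB₀/P)/ln(1+r) = −ln(0.25713)/ln(1.021) ≈ 65.353, so the balance reaches zero during payment 66.

66 payments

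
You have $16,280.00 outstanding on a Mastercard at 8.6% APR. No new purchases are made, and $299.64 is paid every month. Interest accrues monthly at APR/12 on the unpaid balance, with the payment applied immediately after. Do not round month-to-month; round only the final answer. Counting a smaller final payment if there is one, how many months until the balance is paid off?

Monthly rate r = 8.6%/12 = 0.716667% = 0.00716667.
Recurrence: B ← B·(1+r) − $299.64.
Month 1: interest $116.67; balance after payment $16,097.03.
Month 2: interest $115.36; balance after payment $15,912.76.
Closed form: n = −ln(1 − rB₀/P)/ln(1+r) = −ln(0.61062)/ln(1.00717) ≈ 69.076, so the balance reaches zero during payment 70.

70 payments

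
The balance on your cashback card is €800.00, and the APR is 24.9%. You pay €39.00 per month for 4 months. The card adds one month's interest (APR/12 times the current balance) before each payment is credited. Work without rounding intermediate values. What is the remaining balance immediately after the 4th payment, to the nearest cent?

Monthly rate r = 24.9%/12 = 2.075% = 0.02075.
Each month: B ← B·(1+r) − €39.00.
Month 1: interest €16.60; balance after payment €777.60.
Month 2: interest €16.14; balance after payment €754.74.
Month 3: interest €15.66; balance after payment €731.40.
Month 4: interest €15.18; balance after payment €707.57.

€707.57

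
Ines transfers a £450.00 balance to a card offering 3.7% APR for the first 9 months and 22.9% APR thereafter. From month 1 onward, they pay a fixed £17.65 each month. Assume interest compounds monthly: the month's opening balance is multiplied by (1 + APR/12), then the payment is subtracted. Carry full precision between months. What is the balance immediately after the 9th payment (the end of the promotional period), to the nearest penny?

£301.82

Promo months 1–9 at r₀ = 3.7%/12 = 0.00308333; months 10+ at r₁ = 22.9%/12 = 0.0190833.
After month 9: iterate B ← B·(1+r₀) − £17.65 for 9 months → £301.82.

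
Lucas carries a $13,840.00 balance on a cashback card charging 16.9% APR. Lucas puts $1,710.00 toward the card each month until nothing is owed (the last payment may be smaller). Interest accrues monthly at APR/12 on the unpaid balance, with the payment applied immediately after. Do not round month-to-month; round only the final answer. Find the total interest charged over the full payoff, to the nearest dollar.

Monthly rate r = 16.9%/12 = 1.40833% = 0.0140833.
Payoff takes n = ⌈−ln(1 − rB₀/P)/ln(1+r)⌉ = ⌈8.654⌉ = 9 payments; the last is $1,120.29.
Total paid = 8·$1,710.00 + $1,120.29 = $14,800.29.
Total interest = total paid − principal = $14,800.29 − $13,840.00 = $960.29.

$960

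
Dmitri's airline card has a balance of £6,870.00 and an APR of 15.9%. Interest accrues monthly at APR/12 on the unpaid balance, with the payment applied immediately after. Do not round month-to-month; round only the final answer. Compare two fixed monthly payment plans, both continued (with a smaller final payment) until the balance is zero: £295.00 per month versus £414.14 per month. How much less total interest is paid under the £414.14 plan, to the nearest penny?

Monthly rate r = 15.9%/12 = 1.325% = 0.01325.
At £295.00/mo: n = ⌈−ln(1 − rB₀/P)/ln(1+r)⌉ = 29 payments (last £9.62); total interest = total paid − £6,870.00 = £1,399.62.
At £414.14/mo: 19 payments (last £354.91); total interest £939.43.
Interest saved = £1,399.62 − £939.43 = £460.19.

£460.19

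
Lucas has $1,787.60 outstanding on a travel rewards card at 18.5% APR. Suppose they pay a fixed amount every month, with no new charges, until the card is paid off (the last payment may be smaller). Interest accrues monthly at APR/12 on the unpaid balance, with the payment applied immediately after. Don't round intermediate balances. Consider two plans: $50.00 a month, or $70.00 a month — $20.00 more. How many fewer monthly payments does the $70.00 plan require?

20 fewer payments

Monthly rate r = 18.5%/12 = 1.54167% = 0.0154167.
At $50.00/mo: n = ⌈−ln(1 − rB₀/P)/ln(1+r)⌉ = 53 payments (last $18.31); total interest = total paid − $1,787.60 = $830.71.
At $70.00/mo: 33 payments (last $49.56); total interest $501.96.
Payments saved = 53 − 33 = 20.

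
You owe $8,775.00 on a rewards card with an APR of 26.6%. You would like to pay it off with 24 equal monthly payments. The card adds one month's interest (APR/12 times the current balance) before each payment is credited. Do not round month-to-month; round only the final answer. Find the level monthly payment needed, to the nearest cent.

Monthly rate r = 26.6%/12 = 2.21667% = 0.0221667.
Level-payment amortization: P = B₀·r / (1 − (1+r)^(−n)) = 8775.00·0.0221667 / (1 − 1.02217^(−24)).
Denominator 1 − (1+r)^(−24) = 0.4091478.
P = 194.513 / 0.4091478 ≈ 475.41.

$475.41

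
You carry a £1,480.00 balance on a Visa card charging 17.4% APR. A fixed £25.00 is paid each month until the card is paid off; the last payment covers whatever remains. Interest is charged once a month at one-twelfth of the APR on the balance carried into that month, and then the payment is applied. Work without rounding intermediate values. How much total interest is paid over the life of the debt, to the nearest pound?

Monthly rate r = 17.4%/12 = 1.45% = 0.0145.
Payoff takes n = ⌈−ln(1 − rB₀/P)/ln(1+r)⌉ = ⌈135.785⌉ = 136 payments; the last is £19.66.
Total paid = 135·£25.00 + £19.66 = £3,394.66.
Total interest = total paid − principal = £3,394.66 − £1,480.00 = £1,914.66.

£1,915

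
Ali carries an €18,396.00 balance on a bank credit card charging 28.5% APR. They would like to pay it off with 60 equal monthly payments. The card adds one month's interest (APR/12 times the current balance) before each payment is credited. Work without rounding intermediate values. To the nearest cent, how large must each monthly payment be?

€578.34

Monthly rate r = 28.5%/12 = 2.375% = 0.02375.
Level-payment amortization: P = B₀·r / (1 − (1+r)^(−n)) = 18396.00·0.02375 / (1 − 1.02375^(−60)).
Denominator 1 − (1+r)^(−60) = 0.755451438.
P = 436.905 / 0.755451438 ≈ 578.34.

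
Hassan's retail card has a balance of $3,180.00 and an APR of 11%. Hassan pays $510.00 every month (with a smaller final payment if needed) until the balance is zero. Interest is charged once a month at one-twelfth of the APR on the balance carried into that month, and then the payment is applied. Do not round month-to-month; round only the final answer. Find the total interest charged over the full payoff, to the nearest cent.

Monthly rate r = 11%/12 = 0.916667% = 0.00916667.
Payoff takes n = ⌈−ln(1 − rB₀/P)/ln(1+r)⌉ = ⌈6.450⌉ = 7 payments; the last is $230.06.
Total paid = 6·$510.00 + $230.06 = $3,290.06.
Total interest = total paid − principal = $3,290.06 − $3,180.00 = $110.06.

$110.06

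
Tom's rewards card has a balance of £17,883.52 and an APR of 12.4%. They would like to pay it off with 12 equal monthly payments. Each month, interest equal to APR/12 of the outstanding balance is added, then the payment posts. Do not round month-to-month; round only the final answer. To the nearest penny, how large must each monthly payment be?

£1,592.28

Monthly rate r = 12.4%/12 = 1.03333% = 0.0103333.
Level-payment amortization: P = B₀·r / (1 − (1+r)^(−n)) = 17883.52·0.0103333 / (1 − 1.01033^(−12)).
Denominator 1 − (1+r)^(−12) = 0.116057897.
P = 184.796 / 0.116057897 ≈ 1592.28.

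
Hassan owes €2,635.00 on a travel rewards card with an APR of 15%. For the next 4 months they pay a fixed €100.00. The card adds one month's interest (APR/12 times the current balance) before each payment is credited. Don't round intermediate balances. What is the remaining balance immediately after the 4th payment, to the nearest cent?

Monthly rate r = 15%/12 = 1.25% = 0.0125.
Each month: B ← B·(1+r) − €100.00.
Month 1: interest €32.94; balance after payment €2,567.94.
Month 2: interest €32.10; balance after payment €2,500.04.
Month 3: interest €31.25; balance after payment €2,431.29.
Month 4: interest €30.39; balance after payment €2,361.68.

€2,361.68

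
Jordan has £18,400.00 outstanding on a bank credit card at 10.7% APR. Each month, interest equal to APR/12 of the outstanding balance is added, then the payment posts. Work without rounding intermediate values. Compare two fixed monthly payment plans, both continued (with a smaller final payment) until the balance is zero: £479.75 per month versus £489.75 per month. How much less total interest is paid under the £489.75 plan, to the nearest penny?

£111.09

Monthly rate r = 10.7%/12 = 0.891667% = 0.00891667.
At £479.75/mo: n = ⌈−ln(1 − rB₀/P)/ln(1+r)⌉ = 48 payments (last £70.50); total interest = total paid − £18,400.00 = £4,218.75.
At £489.75/mo: 46 payments (last £468.91); total interest £4,107.66.
Interest saved = £4,218.75 − £4,107.66 = £111.09.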